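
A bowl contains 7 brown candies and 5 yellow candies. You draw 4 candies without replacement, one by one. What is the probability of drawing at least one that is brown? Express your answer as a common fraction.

98/99

P(no brown) = 5/12 × 4/11 × 3/10 × 2/9 = 120/11880 = 1/99.
P(at least one) = 1 − 1/99 = 98/99.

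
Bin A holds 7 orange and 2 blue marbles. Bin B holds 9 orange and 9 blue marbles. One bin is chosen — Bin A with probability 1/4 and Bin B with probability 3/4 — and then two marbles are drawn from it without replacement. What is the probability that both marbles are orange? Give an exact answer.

263/816

From Bin A: P(both orange) = (7/9)(6/8) = 7/12.
From Bin B: P(both orange) = (9/18)(8/17) = 4/17.
Total probability = (1/4)(7/12) + (3/4)(4/17) = 263/816.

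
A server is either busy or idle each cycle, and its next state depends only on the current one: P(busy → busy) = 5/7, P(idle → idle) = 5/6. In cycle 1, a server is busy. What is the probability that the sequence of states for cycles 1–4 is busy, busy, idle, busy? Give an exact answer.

Cycle 1 is given. For each transition, use the conditional probability from the current state:
P(busy | busy) = 5/7; P(idle | busy) = 2/7; P(busy | idle) = 1/6.
P = 5/7 × 2/7 × 1/6 = 10/294 = 5/147.

5/147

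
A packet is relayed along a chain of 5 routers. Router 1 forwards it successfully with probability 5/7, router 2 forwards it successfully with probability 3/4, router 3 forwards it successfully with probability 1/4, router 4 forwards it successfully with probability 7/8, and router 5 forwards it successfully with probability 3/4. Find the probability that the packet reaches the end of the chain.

The events are sequential, so multiply the conditional probabilities:
P = 5/7 × 3/4 × 1/4 × 7/8 × 3/4 = 315/3584 = 45/512.

45/512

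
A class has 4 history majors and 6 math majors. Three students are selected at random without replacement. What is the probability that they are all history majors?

1/30

P = 4/10 × 3/9 × 2/8 = 24/720 = 1/30.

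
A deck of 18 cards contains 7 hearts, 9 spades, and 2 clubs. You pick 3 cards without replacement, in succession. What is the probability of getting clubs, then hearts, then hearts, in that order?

7/408

Multiply the probability of each draw given the previous ones:
P = 2/18 × 7/17 × 6/16 = 84/4896 = 7/408.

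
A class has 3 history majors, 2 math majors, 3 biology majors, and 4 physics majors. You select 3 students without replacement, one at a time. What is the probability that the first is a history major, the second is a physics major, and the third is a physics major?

Multiply the probability of each draw given the previous ones:
P = 3/12 × 4/11 × 3/10 = 36/1320 = 3/110.

3/110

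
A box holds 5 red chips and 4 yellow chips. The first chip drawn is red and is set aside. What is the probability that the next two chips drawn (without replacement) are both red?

3/14

With the first chip removed, 4 red remain out of 8.
P = 4/8 × 3/7 = 12/56 = 3/14.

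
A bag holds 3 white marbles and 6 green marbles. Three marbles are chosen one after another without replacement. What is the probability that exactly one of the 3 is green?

3/14

One ordering (green drawn first) has probability 6/9 × 3/8 × 2/7 = 36/504 = 1/14.
There are C(3,1) = 3 such orderings, each equally likely, so P = 3 × 1/14 = 3/14.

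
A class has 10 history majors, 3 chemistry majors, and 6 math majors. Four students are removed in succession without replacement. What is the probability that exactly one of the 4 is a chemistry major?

One ordering (a chemistry major drawn first) has probability 3/19 × 16/18 × 15/17 × 14/16 = 10080/93024 = 35/323.
There are C(4,1) = 4 such orderings, each equally likely, so P = 4 × 35/323 = 140/323.

140/323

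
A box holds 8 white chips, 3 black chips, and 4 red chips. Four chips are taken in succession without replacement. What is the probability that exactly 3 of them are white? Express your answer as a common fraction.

56/195

One ordering (white drawn first) has probability 8/15 × 7/14 × 6/13 × 7/12 = 2352/32760 = 14/195.
There are C(4,3) = 4 such orderings, each equally likely, so P = 4 × 14/195 = 56/195.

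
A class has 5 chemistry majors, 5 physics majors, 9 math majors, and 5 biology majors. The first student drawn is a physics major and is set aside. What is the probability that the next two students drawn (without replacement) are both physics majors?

6/253

With the first student removed, 4 physics majors remain out of 23.
P = 4/23 × 3/22 = 12/506 = 6/253.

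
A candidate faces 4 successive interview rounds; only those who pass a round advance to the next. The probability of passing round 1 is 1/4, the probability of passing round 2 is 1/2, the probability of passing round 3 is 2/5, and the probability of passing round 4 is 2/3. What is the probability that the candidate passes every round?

1/30

Multiplying along the chain,
P = 1/4 × 1/2 × 2/5 × 2/3 = 4/120 = 1/30.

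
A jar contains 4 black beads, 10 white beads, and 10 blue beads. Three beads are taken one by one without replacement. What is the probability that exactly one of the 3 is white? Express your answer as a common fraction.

One ordering (white drawn first) has probability 10/24 × 14/23 × 13/22 = 1820/12144 = 455/3036.
There are C(3,1) = 3 such orderings, each equally likely, so P = 3 × 455/3036 = 455/1012.

455/1012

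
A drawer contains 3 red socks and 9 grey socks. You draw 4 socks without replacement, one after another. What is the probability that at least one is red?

P(no red) = 9/12 × 8/11 × 7/10 × 6/9 = 3024/11880 = 14/55.
P(at least one) = 1 − 14/55 = 41/55.

41/55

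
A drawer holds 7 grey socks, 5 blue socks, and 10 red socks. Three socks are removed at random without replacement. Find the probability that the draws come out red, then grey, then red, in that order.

3/44

Each draw changes the counts, so multiply the conditional probabilities along the sequence:
P = 10/22 × 7/21 × 9/20 = 630/9240 = 3/44.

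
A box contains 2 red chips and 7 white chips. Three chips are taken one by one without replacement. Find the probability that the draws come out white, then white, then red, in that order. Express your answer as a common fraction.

Multiply the probability of each draw given the previous ones:
P = 7/9 × 6/8 × 2/7 = 84/504 = 1/6.

1/6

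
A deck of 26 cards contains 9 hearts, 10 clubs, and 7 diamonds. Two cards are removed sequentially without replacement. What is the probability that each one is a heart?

36/325

P(every draw is a heart) = 9/26 × 8/25 = 72/650 = 36/325.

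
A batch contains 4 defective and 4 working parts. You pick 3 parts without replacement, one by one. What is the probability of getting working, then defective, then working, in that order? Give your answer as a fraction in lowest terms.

1/7

Each draw changes the counts, so multiply the conditional probabilities along the sequence:
P = 4/8 × 4/7 × 3/6 = 48/336 = 1/7.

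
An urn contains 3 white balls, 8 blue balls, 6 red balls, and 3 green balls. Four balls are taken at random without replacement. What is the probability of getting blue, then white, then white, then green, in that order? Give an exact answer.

Chain rule:
P = 8/20 × 3/19 × 2/18 × 3/17 = 144/116280 = 2/1615.

2/1615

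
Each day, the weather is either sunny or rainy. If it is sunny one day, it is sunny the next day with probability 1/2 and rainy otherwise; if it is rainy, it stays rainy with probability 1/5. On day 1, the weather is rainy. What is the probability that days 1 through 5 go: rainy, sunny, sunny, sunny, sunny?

1/10

Day 1 is given. For each transition, use the conditional probability from the current state:
P(sunny | rainy) = 4/5; P(sunny | sunny) = 1/2; P(sunny | sunny) = 1/2; P(sunny | sunny) = 1/2.
P = 4/5 × 1/2 × 1/2 × 1/2 = 4/40 = 1/10.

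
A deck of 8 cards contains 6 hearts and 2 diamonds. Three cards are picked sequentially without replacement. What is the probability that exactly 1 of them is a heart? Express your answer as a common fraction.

One ordering (a heart drawn first) has probability 6/8 × 2/7 × 1/6 = 12/336 = 1/28.
There are C(3,1) = 3 such orderings, each equally likely, so P = 3 × 1/28 = 3/28.

3/28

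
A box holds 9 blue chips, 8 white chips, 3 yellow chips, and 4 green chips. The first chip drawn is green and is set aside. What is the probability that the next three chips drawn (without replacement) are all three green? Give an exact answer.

1/1771

After the first draw, 3 of the remaining 23 chips are green.
P = 3/23 × 2/22 × 1/21 = 6/10626 = 1/1771.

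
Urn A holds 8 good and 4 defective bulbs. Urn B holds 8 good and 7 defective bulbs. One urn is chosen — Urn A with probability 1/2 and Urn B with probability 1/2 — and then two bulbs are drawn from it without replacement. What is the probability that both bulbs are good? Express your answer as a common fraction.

19/55

From Urn A: P(both good) = (8/12)(7/11) = 14/33.
From Urn B: P(both good) = (8/15)(7/14) = 4/15.
Total probability = (1/2)(14/33) + (1/2)(4/15) = 19/55.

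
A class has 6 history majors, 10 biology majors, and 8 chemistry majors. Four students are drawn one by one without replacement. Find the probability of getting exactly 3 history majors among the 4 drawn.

One ordering (history majors drawn first) has probability 6/24 × 5/23 × 4/22 × 18/21 = 2160/255024 = 15/1771.
There are C(4,3) = 4 such orderings, each equally likely, so P = 4 × 15/1771 = 60/1771.

60/1771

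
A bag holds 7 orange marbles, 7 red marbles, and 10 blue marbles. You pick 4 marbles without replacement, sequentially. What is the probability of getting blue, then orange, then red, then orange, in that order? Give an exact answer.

Each draw changes the counts, so multiply the conditional probabilities along the sequence:
P = 10/24 × 7/23 × 7/22 × 6/21 = 2940/255024 = 35/3036.

35/3036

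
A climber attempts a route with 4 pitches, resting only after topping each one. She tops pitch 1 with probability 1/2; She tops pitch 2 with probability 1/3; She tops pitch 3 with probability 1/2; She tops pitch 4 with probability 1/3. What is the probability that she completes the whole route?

1/36

Each stage is reached only if all earlier stages succeed, so
P = 1/2 × 1/3 × 1/2 × 1/3 = 1/36.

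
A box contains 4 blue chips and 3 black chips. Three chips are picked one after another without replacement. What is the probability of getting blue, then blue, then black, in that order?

6/35

Multiply the probability of each draw given the previous ones:
P = 4/7 × 3/6 × 3/5 = 36/210 = 6/35.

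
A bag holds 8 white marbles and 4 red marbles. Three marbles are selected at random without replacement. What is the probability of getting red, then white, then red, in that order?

Chain rule:
P = 4/12 × 8/11 × 3/10 = 96/1320 = 4/55.

4/55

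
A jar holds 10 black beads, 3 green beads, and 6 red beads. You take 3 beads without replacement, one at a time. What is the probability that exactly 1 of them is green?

120/323

One ordering (green drawn first) has probability 3/19 × 16/18 × 15/17 = 720/5814 = 40/323.
There are C(3,1) = 3 such orderings, each equally likely, so P = 3 × 40/323 = 120/323.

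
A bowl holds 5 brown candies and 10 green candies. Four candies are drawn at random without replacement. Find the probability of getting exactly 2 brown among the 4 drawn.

30/91

One ordering (brown drawn first) has probability 5/15 × 4/14 × 10/13 × 9/12 = 1800/32760 = 5/91.
There are C(4,2) = 6 such orderings, each equally likely, so P = 6 × 5/91 = 30/91.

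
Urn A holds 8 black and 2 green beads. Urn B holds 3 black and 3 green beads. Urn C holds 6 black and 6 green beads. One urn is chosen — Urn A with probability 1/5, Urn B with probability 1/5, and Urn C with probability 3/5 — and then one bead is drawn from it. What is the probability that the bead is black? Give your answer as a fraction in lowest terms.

14/25

From Urn A: P(black) = 8/10.
From Urn B: P(black) = 3/6.
From Urn C: P(black) = 6/12.
Total probability = (1/5)(8/10) + (1/5)(3/6) + (3/5)(6/12) = 14/25.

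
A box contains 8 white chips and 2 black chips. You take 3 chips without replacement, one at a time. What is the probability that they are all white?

7/15

P(all white) = 8/10 × 7/9 × 6/8 = 336/720 = 7/15.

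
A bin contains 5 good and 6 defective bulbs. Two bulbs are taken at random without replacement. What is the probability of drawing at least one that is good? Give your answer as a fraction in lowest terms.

P(no good) = 6/11 × 5/10 = 30/110 = 3/11.
P(at least one) = 1 − 3/11 = 8/11.

8/11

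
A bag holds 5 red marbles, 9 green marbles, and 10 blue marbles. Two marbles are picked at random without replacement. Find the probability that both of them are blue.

P(all blue) = 10/24 × 9/23 = 90/552 = 15/92.

15/92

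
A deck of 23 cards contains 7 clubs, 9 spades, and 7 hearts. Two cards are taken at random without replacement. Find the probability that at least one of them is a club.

P(no clubs) = 16/23 × 15/22 = 240/506 = 120/253.
P(at least one) = 1 − 120/253 = 133/253.

133/253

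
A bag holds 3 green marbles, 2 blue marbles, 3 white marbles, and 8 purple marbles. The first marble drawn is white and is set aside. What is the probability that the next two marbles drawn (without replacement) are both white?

With the first marble removed, 2 white remain out of 15.
P = 2/15 × 1/14 = 2/210 = 1/105.

1/105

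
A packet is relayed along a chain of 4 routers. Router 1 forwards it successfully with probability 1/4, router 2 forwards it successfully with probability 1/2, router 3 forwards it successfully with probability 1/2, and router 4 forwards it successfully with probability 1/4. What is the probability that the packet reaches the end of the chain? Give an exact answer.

Multiplying along the chain,
P = 1/4 × 1/2 × 1/2 × 1/4 = 1/64.

1/64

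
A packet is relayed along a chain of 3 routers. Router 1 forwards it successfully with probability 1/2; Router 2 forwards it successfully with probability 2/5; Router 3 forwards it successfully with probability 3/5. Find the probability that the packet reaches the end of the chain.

3/25

Multiplying along the chain,
P = 1/2 × 2/5 × 3/5 = 6/50 = 3/25.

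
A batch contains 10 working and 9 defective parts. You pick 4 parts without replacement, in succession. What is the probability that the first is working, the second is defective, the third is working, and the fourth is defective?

Each draw changes the counts, so multiply the conditional probabilities along the sequence:
P = 10/19 × 9/18 × 9/17 × 8/16 = 6480/93024 = 45/646.

45/646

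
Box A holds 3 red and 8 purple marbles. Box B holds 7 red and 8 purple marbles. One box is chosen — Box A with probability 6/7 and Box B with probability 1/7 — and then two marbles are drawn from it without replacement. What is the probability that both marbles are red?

From Box A: P(both red) = (3/11)(2/10) = 3/55.
From Box B: P(both red) = (7/15)(6/14) = 1/5.
Total probability = (6/7)(3/55) + (1/7)(1/5) = 29/385.

29/385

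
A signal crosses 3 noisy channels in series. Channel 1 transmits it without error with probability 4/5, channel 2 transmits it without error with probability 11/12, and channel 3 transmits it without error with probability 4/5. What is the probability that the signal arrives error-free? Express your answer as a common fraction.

44/75

The events are sequential, so multiply the conditional probabilities:
P = 4/5 × 11/12 × 4/5 = 176/300 = 44/75.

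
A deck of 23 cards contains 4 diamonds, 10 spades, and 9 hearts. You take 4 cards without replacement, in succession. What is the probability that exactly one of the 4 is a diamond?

One ordering (a diamond drawn first) has probability 4/23 × 19/22 × 18/21 × 17/20 = 23256/212520 = 969/8855.
There are C(4,1) = 4 such orderings, each equally likely, so P = 4 × 969/8855 = 3876/8855.

3876/8855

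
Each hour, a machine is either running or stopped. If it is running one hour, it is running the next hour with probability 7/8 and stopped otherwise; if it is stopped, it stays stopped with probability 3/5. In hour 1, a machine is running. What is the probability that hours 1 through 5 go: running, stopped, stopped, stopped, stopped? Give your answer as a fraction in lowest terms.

Hour 1 is given. For each transition, use the conditional probability from the current state:
P(stopped | running) = 1/8; P(stopped | stopped) = 3/5; P(stopped | stopped) = 3/5; P(stopped | stopped) = 3/5.
P = 1/8 × 3/5 × 3/5 × 3/5 = 27/1000.

27/1000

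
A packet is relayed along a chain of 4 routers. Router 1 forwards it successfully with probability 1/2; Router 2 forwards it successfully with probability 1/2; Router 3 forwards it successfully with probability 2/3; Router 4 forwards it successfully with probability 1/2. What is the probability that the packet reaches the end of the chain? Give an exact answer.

1/12

Each stage is reached only if all earlier stages succeed, so
P = 1/2 × 1/2 × 2/3 × 1/2 = 2/24 = 1/12.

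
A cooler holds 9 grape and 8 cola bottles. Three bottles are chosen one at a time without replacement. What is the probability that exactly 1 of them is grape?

63/170

One ordering (grape drawn first) has probability 9/17 × 8/16 × 7/15 = 504/4080 = 21/170.
There are C(3,1) = 3 such orderings, each equally likely, so P = 3 × 21/170 = 63/170.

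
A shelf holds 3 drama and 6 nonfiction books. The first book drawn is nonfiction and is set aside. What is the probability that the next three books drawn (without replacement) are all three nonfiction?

With the first book removed, 5 nonfiction remain out of 8.
P = 5/8 × 4/7 × 3/6 = 60/336 = 5/28.

5/28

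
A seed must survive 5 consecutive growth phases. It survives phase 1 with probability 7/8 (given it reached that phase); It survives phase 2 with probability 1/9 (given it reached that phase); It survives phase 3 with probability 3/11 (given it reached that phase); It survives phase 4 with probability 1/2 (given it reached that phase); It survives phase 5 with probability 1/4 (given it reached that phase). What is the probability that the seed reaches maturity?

7/2112

Multiplying along the chain,
P = 7/8 × 1/9 × 3/11 × 1/2 × 1/4 = 21/6336 = 7/2112.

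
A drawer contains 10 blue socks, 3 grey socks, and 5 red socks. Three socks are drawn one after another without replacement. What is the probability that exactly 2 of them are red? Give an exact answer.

65/408

One ordering (red drawn first) has probability 5/18 × 4/17 × 13/16 = 260/4896 = 65/1224.
There are C(3,2) = 3 such orderings, each equally likely, so P = 3 × 65/1224 = 65/408.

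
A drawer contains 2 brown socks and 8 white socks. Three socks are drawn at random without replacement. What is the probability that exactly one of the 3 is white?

1/15

One ordering (white drawn first) has probability 8/10 × 2/9 × 1/8 = 16/720 = 1/45.
There are C(3,1) = 3 such orderings, each equally likely, so P = 3 × 1/45 = 1/15.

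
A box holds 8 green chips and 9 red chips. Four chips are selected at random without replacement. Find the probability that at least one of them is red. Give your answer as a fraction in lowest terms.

P(no red) = 8/17 × 7/16 × 6/15 × 5/14 = 1680/57120 = 1/34.
P(at least one) = 1 − 1/34 = 33/34.

33/34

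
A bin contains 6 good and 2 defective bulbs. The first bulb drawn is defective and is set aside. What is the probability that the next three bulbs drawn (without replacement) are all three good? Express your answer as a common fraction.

4/7

With the first bulb removed, 6 good remain out of 7.
P = 6/7 × 5/6 × 4/5 = 120/210 = 4/7.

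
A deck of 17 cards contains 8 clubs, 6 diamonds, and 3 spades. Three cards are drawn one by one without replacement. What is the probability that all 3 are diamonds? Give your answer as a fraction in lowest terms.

P(every draw is a diamond) = 6/17 × 5/16 × 4/15 = 120/4080 = 1/34.

1/34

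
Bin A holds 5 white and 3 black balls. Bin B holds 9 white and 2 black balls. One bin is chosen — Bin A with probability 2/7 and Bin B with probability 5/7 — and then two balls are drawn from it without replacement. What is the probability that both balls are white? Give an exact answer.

307/539

From Bin A: P(both white) = (5/8)(4/7) = 5/14.
From Bin B: P(both white) = (9/11)(8/10) = 36/55.
Total probability = (2/7)(5/14) + (5/7)(36/55) = 307/539.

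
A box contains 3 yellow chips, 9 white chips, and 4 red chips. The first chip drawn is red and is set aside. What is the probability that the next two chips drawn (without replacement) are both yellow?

1/35

With the first chip removed, 3 yellow remain out of 15.
P = 3/15 × 2/14 = 6/210 = 1/35.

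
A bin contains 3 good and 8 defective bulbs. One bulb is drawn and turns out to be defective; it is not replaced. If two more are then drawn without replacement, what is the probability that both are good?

1/15

With the first bulb removed, 3 good remain out of 10.
P = 3/10 × 2/9 = 6/90 = 1/15.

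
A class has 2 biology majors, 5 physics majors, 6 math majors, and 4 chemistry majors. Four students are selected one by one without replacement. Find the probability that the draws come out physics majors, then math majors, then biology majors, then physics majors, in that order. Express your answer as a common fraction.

1/238

Each draw changes the counts, so multiply the conditional probabilities along the sequence:
P = 5/17 × 6/16 × 2/15 × 4/14 = 240/57120 = 1/238.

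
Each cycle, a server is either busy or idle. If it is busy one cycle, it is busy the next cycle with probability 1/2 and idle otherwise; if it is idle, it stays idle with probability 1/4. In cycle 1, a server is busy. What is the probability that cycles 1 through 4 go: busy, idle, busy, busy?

Cycle 1 is given. For each transition, use the conditional probability from the current state:
P(idle | busy) = 1/2; P(busy | idle) = 3/4; P(busy | busy) = 1/2.
P = 1/2 × 3/4 × 1/2 = 3/16.

3/16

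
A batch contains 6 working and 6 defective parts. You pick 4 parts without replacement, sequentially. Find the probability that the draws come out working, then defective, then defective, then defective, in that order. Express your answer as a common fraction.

2/33

Each draw changes the counts, so multiply the conditional probabilities along the sequence:
P = 6/12 × 6/11 × 5/10 × 4/9 = 720/11880 = 2/33.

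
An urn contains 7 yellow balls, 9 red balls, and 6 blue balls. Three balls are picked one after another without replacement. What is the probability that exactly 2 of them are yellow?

One ordering (yellow drawn first) has probability 7/22 × 6/21 × 15/20 = 630/9240 = 3/44.
There are C(3,2) = 3 such orderings, each equally likely, so P = 3 × 3/44 = 9/44.

9/44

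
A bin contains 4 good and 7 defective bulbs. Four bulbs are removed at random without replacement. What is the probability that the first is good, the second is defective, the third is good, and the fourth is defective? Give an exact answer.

Each draw changes the counts, so multiply the conditional probabilities along the sequence:
P = 4/11 × 7/10 × 3/9 × 6/8 = 504/7920 = 7/110.

7/110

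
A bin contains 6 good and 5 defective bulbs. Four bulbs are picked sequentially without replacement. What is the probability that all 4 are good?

P(every draw is good) = 6/11 × 5/10 × 4/9 × 3/8 = 360/7920 = 1/22.

1/22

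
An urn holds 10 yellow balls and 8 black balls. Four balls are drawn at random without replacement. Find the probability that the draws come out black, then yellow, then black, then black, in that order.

Multiply the probability of each draw given the previous ones:
P = 8/18 × 10/17 × 7/16 × 6/15 = 3360/73440 = 7/153.

7/153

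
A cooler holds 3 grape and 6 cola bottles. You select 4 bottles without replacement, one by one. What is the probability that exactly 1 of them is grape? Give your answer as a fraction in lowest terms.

One ordering (grape drawn first) has probability 3/9 × 6/8 × 5/7 × 4/6 = 360/3024 = 5/42.
There are C(4,1) = 4 such orderings, each equally likely, so P = 4 × 5/42 = 10/21.

10/21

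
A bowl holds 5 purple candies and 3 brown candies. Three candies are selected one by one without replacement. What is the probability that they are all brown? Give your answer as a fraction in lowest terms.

1/56

P(all brown) = 3/8 × 2/7 × 1/6 = 6/336 = 1/56.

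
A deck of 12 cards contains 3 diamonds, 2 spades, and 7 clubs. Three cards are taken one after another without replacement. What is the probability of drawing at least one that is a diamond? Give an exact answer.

P(no diamonds) = 9/12 × 8/11 × 7/10 = 504/1320 = 21/55.
P(at least one) = 1 − 21/55 = 34/55.

34/55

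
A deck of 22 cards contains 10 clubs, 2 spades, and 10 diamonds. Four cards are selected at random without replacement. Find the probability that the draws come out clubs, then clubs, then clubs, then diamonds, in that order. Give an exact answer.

60/1463

Each draw changes the counts, so multiply the conditional probabilities along the sequence:
P = 10/22 × 9/21 × 8/20 × 10/19 = 7200/175560 = 60/1463.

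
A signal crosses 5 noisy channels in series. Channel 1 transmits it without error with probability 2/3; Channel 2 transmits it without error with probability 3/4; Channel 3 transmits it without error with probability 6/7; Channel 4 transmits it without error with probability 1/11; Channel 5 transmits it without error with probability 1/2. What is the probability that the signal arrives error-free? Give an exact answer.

Multiplying along the chain,
P = 2/3 × 3/4 × 6/7 × 1/11 × 1/2 = 36/1848 = 3/154.

3/154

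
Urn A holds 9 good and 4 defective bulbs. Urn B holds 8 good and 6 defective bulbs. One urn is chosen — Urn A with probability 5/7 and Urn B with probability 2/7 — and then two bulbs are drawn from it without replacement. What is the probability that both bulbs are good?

38/91

From Urn A: P(both good) = (9/13)(8/12) = 6/13.
From Urn B: P(both good) = (8/14)(7/13) = 4/13.
Total probability = (5/7)(6/13) + (2/7)(4/13) = 38/91.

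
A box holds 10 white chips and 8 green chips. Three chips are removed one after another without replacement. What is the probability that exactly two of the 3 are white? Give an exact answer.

One ordering (white drawn first) has probability 10/18 × 9/17 × 8/16 = 720/4896 = 5/34.
There are C(3,2) = 3 such orderings, each equally likely, so P = 3 × 5/34 = 15/34.

15/34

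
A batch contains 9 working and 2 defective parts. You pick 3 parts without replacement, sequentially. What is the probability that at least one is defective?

27/55

P(no defective) = 9/11 × 8/10 × 7/9 = 504/990 = 28/55.
P(at least one) = 1 − 28/55 = 27/55.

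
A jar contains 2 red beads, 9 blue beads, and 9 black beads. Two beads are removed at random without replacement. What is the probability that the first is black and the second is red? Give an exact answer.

Multiply the probability of each draw given the previous ones:
P = 9/20 × 2/19 = 18/380 = 9/190.

9/190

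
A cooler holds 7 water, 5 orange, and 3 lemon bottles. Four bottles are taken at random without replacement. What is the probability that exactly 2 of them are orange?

30/91

One ordering (orange drawn first) has probability 5/15 × 4/14 × 10/13 × 9/12 = 1800/32760 = 5/91.
There are C(4,2) = 6 such orderings, each equally likely, so P = 6 × 5/91 = 30/91.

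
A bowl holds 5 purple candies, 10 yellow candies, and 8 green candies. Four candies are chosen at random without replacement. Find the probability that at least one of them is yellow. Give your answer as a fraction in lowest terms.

148/161

P(no yellow) = 13/23 × 12/22 × 11/21 × 10/20 = 17160/212520 = 13/161.
P(at least one) = 1 − 13/161 = 148/161.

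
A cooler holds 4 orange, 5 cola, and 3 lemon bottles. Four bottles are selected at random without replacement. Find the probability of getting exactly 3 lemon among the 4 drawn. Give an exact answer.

One ordering (lemon drawn first) has probability 3/12 × 2/11 × 1/10 × 9/9 = 54/11880 = 1/220.
There are C(4,3) = 4 such orderings, each equally likely, so P = 4 × 1/220 = 1/55.

1/55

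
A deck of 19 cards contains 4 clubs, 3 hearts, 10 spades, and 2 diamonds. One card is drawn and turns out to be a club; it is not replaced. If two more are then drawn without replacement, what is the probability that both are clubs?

After the first draw, 3 of the remaining 18 cards are clubs.
P = 3/18 × 2/17 = 6/306 = 1/51.

1/51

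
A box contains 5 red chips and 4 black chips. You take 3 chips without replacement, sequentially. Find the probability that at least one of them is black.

37/42

P(no black) = 5/9 × 4/8 × 3/7 = 60/504 = 5/42.
P(at least one) = 1 − 5/42 = 37/42.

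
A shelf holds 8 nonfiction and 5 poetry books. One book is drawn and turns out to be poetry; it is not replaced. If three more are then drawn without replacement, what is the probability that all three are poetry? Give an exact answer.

With the first book removed, 4 poetry remain out of 12.
P = 4/12 × 3/11 × 2/10 = 24/1320 = 1/55.

1/55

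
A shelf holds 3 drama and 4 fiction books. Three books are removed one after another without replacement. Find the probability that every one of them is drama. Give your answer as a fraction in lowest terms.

P(every draw is drama) = 3/7 × 2/6 × 1/5 = 6/210 = 1/35.

1/35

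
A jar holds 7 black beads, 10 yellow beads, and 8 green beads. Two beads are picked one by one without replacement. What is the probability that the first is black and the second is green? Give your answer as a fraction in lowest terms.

Chain rule:
P = 7/25 × 8/24 = 56/600 = 7/75.

7/75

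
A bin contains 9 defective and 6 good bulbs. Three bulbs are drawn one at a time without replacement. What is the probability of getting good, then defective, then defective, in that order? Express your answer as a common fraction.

Chain rule:
P = 6/15 × 9/14 × 8/13 = 432/2730 = 72/455.

72/455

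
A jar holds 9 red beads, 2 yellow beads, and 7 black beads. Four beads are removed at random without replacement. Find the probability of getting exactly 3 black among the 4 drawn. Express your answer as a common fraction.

One ordering (black drawn first) has probability 7/18 × 6/17 × 5/16 × 11/15 = 2310/73440 = 77/2448.
There are C(4,3) = 4 such orderings, each equally likely, so P = 4 × 77/2448 = 77/612.

77/612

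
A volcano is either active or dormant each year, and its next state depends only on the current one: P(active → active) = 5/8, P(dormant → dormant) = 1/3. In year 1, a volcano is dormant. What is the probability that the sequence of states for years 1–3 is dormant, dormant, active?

Year 1 is given. For each transition, use the conditional probability from the current state:
P(dormant | dormant) = 1/3; P(active | dormant) = 2/3.
P = 1/3 × 2/3 = 2/9.

2/9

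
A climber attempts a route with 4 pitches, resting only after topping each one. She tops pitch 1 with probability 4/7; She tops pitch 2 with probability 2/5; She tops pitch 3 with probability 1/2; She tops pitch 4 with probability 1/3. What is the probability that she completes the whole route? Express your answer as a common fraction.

The events are sequential, so multiply the conditional probabilities:
P = 4/7 × 2/5 × 1/2 × 1/3 = 8/210 = 4/105.

4/105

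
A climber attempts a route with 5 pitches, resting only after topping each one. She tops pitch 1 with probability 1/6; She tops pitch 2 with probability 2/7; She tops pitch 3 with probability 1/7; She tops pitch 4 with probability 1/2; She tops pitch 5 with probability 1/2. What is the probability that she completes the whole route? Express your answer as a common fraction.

1/588

Each stage is reached only if all earlier stages succeed, so
P = 1/6 × 2/7 × 1/7 × 1/2 × 1/2 = 2/1176 = 1/588.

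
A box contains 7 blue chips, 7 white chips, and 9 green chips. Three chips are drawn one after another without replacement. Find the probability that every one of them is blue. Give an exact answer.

P(all blue) = 7/23 × 6/22 × 5/21 = 210/10626 = 5/253.

5/253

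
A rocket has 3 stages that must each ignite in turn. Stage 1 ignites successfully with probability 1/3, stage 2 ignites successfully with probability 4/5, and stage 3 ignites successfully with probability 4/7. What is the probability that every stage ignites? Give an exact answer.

16/105

Each stage is reached only if all earlier stages succeed, so
P = 1/3 × 4/5 × 4/7 = 16/105.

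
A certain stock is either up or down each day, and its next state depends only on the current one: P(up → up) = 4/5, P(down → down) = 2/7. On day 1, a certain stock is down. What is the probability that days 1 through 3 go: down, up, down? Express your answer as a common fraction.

1/7

Day 1 is given. For each transition, use the conditional probability from the current state:
P(up | down) = 5/7; P(down | up) = 1/5.
P = 5/7 × 1/5 = 5/35 = 1/7.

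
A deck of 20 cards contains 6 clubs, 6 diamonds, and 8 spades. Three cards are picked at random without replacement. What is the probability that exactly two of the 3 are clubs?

One ordering (clubs drawn first) has probability 6/20 × 5/19 × 14/18 = 420/6840 = 7/114.
There are C(3,2) = 3 such orderings, each equally likely, so P = 3 × 7/114 = 7/38.

7/38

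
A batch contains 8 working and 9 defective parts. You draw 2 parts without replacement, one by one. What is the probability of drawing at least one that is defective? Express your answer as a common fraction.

27/34

P(no defective) = 8/17 × 7/16 = 56/272 = 7/34.
P(at least one) = 1 − 7/34 = 27/34.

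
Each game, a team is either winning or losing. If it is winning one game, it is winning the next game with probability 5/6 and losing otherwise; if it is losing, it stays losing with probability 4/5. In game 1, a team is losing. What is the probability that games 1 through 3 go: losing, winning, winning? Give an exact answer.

1/6

Game 1 is given. For each transition, use the conditional probability from the current state:
P(winning | losing) = 1/5; P(winning | winning) = 5/6.
P = 1/5 × 5/6 = 5/30 = 1/6.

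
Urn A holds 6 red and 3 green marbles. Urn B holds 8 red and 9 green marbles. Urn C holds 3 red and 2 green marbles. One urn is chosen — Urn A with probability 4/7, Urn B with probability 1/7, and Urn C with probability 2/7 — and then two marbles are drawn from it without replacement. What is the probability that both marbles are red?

From Urn A: P(both red) = (6/9)(5/8) = 5/12.
From Urn B: P(both red) = (8/17)(7/16) = 7/34.
From Urn C: P(both red) = (3/5)(2/4) = 3/10.
Total probability = (4/7)(5/12) + (1/7)(7/34) + (2/7)(3/10) = 1261/3570.

1261/3570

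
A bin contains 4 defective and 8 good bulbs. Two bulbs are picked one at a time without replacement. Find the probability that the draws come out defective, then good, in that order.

8/33

Chain rule:
P = 4/12 × 8/11 = 32/132 = 8/33.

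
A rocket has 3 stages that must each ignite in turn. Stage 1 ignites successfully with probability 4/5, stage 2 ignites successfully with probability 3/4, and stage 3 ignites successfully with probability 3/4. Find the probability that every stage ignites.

The events are sequential, so multiply the conditional probabilities:
P = 4/5 × 3/4 × 3/4 = 36/80 = 9/20.

9/20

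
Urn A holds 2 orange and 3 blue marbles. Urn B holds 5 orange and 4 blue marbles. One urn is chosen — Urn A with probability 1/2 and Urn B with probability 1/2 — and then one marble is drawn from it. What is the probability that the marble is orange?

From Urn A: P(orange) = 2/5.
From Urn B: P(orange) = 5/9.
Total probability = (1/2)(2/5) + (1/2)(5/9) = 43/90.

43/90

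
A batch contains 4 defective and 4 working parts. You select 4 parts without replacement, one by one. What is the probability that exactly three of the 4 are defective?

8/35

One ordering (defective drawn first) has probability 4/8 × 3/7 × 2/6 × 4/5 = 96/1680 = 2/35.
There are C(4,3) = 4 such orderings, each equally likely, so P = 4 × 2/35 = 8/35.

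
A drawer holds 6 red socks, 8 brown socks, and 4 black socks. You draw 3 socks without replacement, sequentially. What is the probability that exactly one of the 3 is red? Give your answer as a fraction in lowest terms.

One ordering (red drawn first) has probability 6/18 × 12/17 × 11/16 = 792/4896 = 11/68.
There are C(3,1) = 3 such orderings, each equally likely, so P = 3 × 11/68 = 33/68.

33/68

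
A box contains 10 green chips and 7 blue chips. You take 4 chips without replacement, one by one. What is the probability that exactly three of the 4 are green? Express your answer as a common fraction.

One ordering (green drawn first) has probability 10/17 × 9/16 × 8/15 × 7/14 = 5040/57120 = 3/34.
There are C(4,3) = 4 such orderings, each equally likely, so P = 4 × 3/34 = 6/17.

6/17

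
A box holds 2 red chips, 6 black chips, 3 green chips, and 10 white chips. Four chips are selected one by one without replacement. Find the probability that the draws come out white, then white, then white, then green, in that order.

Chain rule:
P = 10/21 × 9/20 × 8/19 × 3/18 = 2160/143640 = 2/133.

2/133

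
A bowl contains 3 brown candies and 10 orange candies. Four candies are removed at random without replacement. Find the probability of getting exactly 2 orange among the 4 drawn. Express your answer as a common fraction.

One ordering (orange drawn first) has probability 10/13 × 9/12 × 3/11 × 2/10 = 540/17160 = 9/286.
There are C(4,2) = 6 such orderings, each equally likely, so P = 6 × 9/286 = 27/143.

27/143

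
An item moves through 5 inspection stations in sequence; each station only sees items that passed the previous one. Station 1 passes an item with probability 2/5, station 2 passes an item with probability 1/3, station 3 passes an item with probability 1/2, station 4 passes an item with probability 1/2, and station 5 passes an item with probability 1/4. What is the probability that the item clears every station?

1/120

The events are sequential, so multiply the conditional probabilities:
P = 2/5 × 1/3 × 1/2 × 1/2 × 1/4 = 2/240 = 1/120.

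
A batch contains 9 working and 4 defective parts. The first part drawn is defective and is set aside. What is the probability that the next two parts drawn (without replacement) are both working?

6/11

After the first draw, 9 of the remaining 12 parts are working.
P = 9/12 × 8/11 = 72/132 = 6/11.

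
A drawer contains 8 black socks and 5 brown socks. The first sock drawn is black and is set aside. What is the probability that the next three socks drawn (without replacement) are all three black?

After the first draw, 7 of the remaining 12 socks are black.
P = 7/12 × 6/11 × 5/10 = 210/1320 = 7/44.

7/44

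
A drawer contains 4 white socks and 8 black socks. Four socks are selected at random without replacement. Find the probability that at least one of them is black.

P(no black) = 4/12 × 3/11 × 2/10 × 1/9 = 24/11880 = 1/495.
P(at least one) = 1 − 1/495 = 494/495.

494/495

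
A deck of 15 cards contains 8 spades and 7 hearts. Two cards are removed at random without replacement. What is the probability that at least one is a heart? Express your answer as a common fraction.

P(no hearts) = 8/15 × 7/14 = 56/210 = 4/15.
P(at least one) = 1 − 4/15 = 11/15.

11/15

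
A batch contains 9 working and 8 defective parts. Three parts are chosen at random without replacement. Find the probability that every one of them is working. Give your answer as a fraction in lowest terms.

21/170

P = 9/17 × 8/16 × 7/15 = 504/4080 = 21/170.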